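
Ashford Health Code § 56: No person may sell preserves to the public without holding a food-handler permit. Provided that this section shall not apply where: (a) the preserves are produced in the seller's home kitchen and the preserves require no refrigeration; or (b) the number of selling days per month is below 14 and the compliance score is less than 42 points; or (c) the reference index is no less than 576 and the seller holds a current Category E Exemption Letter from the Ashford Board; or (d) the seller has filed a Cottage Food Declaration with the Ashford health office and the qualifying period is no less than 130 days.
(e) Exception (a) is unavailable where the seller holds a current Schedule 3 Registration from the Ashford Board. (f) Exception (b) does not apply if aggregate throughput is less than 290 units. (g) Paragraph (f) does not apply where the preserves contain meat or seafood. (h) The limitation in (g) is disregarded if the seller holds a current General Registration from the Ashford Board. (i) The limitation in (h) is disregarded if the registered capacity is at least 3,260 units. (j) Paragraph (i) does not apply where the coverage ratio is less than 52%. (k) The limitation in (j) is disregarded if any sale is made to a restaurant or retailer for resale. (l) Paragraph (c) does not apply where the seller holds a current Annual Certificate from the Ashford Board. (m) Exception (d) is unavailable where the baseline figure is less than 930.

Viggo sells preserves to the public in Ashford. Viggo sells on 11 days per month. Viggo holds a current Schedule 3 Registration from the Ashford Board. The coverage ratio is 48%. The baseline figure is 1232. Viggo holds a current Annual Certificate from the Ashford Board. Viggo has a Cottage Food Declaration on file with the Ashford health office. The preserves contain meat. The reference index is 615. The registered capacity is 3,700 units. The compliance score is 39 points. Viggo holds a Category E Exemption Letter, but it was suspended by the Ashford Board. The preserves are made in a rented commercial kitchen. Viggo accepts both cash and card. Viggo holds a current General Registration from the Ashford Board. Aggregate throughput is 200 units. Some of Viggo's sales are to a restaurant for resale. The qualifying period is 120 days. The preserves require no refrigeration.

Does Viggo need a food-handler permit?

Exception (a) does not apply: the preserves are made in a commercial kitchen, not a home kitchen.
Exception (b): the number of selling days per month is 11, below the 14 limit; the compliance score is 39 points, less than the 42 points limit — every condition holds. As to paragraphs (f)–(k): (f) applies (aggregate throughput is 200 units, less than the 290 units limit), but is itself disapplied by (g): (g) operates — the preserves contain meat. (h) would limit (g) — a current General Registration is held — but (i) sets (h) aside: (i) applies — the registered capacity is 3,700 units, meeting the 3,260 units threshold. (j) would limit (i) — the coverage ratio is 48%, less than the 52% limit — but (k) sets (j) aside: (k) is triggered — some sales are to a restaurant for resale. Exception (b) stands.
Exception (c) fails — no current Category E Exemption Letter is held.
Exception (d) fails — the qualifying period is 120 days, short of 130 days.

No — exception (b) applies; Viggo is not required to hold a food-handler permit.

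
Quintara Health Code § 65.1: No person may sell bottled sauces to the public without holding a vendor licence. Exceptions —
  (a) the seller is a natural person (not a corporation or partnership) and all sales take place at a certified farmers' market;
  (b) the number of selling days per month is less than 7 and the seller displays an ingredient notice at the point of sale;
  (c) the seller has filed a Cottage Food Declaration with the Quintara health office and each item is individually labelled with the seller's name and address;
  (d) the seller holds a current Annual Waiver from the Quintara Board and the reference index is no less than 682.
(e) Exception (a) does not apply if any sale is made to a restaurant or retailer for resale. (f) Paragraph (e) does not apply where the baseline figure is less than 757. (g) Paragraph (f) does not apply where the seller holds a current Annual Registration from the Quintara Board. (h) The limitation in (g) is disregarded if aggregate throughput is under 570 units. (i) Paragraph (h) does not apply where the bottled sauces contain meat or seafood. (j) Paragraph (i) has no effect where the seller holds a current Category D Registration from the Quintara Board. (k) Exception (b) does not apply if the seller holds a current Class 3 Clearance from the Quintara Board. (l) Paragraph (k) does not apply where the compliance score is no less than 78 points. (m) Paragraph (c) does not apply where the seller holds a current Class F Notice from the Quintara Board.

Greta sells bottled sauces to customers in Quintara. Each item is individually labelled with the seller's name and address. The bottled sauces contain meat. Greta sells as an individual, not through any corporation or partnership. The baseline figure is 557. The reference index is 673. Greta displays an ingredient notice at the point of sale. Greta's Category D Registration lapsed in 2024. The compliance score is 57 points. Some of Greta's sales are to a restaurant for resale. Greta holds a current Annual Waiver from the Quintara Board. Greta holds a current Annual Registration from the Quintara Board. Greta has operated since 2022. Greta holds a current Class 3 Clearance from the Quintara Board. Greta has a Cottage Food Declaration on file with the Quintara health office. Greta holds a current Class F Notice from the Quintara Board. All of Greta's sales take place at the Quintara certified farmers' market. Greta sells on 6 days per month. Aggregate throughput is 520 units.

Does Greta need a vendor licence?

Yes — Greta must hold a vendor licence.

Exception (a)'s conditions are all satisfied: the seller is a natural person; all sales are at a certified farmers' market. But applying paragraphs (e)–(j): (e) operates against (a): some sales are to a restaurant for resale. (f) is engaged (the baseline figure is 557, less than the 757 limit), but is overridden by (g): (g) is engaged — a current Annual Registration is held. (h) would limit (g) — aggregate throughput is 520 units, under the 570 units limit — but (i) sets (h) aside: (i) operates — the bottled sauces contain meat. (j) is inapplicable (no current Category D Registration is held), so (i) stands. Exception (a) does not apply.
Exception (b): the number of selling days per month is 6, less than the 7 limit; an ingredient notice is displayed — every condition holds. But applying paragraphs (k)–(l): (k) operates against (b): a current Class 3 Clearance is held. (l), which would lift (k), is inapplicable — the compliance score is 57 points, short of 78 points. So (b) is unavailable.
Exception (c) is satisfied on its face — a Cottage Food Declaration is on file; items are individually labelled. However, paragraph (m) must be considered: (m) is engaged — a current Class F Notice is held. Exception (c) does not apply.
Exception (d) fails — the reference index is 673, short of 682.
Every exception is unavailable, so the rule governs.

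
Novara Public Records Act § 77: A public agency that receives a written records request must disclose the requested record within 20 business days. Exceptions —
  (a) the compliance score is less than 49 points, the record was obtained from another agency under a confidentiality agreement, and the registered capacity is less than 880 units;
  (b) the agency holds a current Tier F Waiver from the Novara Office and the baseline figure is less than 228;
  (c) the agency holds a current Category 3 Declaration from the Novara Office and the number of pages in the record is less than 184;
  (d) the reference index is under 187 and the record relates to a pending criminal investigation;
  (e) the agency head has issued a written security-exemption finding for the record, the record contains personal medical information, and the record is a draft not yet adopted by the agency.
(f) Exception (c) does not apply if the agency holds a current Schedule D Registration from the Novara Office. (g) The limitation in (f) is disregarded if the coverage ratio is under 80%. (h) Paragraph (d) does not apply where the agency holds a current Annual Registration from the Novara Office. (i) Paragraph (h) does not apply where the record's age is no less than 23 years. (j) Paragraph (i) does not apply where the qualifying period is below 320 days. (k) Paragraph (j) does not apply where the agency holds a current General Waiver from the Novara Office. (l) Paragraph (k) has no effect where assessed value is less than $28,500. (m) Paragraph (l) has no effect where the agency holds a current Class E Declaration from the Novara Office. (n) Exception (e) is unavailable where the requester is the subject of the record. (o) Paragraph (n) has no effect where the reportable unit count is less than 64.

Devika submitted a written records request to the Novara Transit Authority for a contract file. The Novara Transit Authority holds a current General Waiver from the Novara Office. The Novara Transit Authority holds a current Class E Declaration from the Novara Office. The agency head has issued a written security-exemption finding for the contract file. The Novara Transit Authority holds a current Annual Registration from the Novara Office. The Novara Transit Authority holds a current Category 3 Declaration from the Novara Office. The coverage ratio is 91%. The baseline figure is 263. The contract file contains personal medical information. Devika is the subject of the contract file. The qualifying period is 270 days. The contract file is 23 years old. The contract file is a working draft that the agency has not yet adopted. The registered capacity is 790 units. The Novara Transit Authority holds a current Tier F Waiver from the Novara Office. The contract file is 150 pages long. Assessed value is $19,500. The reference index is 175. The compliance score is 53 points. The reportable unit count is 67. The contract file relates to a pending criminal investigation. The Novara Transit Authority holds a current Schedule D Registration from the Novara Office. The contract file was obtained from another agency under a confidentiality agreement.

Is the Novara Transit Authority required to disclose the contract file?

Exception (a) requires that the compliance score is less than 49 points; but the compliance score is 53 points, not less than 49 points, so (a) is unavailable.
Exception (b) fails — the baseline figure is 263, not less than 228.
Exception (c)'s conditions are all satisfied: a current Category 3 Declaration is held; the number of pages in the record is 150, less than the 184 limit. Turning to paragraphs (f)–(g): (f) applies — a current Schedule D Registration is held. (g), which would lift (f), does not operate here — the coverage ratio is 91%, not under 80%. So (c) is unavailable.
Exception (d) is satisfied on its face — the reference index is 175, under the 187 limit; the contract file relates to a pending investigation. As to paragraphs (h)–(m): (h) would limit (d) — a current Annual Registration is held — but (i) sets (h) aside: (i) operates against (h): the record's age is 23 years, meeting the 23 years threshold. (j) would limit (i) — the qualifying period is 270 days, below the 320 days limit — but (k) sets (j) aside: (k) applies — a current General Waiver is held. (l) operates (assessed value is $19,500, less than the $28,500 limit), but is displaced by (m): (m) operates against (l): a current Class E Declaration is held. Exception (d) stands.
All of (e)'s requirements are met (a written security-exemption finding has been issued; the contract file contains personal medical information; the contract file is an unadopted draft). Turning to paragraphs (n)–(o): (n) is triggered — Devika is the subject of the contract file. (o), which would lift (n), is not engaged — the reportable unit count is 67, not less than 64. So (e) is unavailable.

No — exception (d) applies; the Novara Transit Authority is not required to disclose the contract file.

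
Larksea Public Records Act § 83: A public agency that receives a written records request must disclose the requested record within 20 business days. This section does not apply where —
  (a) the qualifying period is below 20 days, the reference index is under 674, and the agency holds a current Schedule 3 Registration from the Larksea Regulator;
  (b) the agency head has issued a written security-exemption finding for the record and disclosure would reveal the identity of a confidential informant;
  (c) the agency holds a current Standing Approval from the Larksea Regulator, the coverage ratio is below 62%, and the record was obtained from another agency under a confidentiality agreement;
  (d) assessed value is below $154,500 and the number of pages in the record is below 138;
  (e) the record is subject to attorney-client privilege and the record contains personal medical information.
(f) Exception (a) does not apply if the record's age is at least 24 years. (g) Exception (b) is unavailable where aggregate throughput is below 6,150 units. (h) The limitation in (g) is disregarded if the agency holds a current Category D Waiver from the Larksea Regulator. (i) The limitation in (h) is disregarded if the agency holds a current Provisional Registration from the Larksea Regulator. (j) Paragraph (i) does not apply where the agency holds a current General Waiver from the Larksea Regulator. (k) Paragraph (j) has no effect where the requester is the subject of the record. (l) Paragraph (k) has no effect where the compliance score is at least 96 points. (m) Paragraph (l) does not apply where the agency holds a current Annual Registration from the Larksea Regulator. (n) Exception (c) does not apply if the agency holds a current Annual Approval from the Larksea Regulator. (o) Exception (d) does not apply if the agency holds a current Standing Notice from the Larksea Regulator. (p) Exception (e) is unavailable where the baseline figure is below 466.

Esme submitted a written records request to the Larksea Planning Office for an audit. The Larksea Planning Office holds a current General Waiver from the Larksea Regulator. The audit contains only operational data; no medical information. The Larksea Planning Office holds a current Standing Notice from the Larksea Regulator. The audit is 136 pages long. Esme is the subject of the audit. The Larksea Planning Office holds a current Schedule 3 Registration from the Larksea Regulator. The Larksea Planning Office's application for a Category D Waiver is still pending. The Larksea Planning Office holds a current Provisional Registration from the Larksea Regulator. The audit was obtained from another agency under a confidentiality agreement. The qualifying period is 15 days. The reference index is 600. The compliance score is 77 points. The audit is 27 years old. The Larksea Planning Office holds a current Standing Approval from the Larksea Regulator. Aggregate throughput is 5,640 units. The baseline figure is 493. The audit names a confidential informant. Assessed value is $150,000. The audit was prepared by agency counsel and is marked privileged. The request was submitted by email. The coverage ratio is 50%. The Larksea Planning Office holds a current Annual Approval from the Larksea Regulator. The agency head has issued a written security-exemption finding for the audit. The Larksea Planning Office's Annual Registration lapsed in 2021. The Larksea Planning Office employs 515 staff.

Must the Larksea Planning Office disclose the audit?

Yes — the Larksea Planning Office must disclose the audit.

All of (a)'s requirements are met (the qualifying period is 15 days, below the 20 days limit; the reference index is 600, under the 674 limit; a current Schedule 3 Registration is held). But: (f) operates against (a): the record's age is 27 years, meeting the 24 years threshold. Exception (a) does not apply.
Exception (b)'s conditions are all satisfied: a written security-exemption finding has been issued; the audit names a confidential informant. But: (g) operates against (b): aggregate throughput is 5,640 units, below the 6,150 units limit. (h) does not operate here (there is no Category D Waiver in force), so (g) stands. So (b) is unavailable.
Exception (c) is satisfied on its face — a current Standing Approval is held; the coverage ratio is 50%, below the 62% limit; the audit was obtained under a confidentiality agreement. But applying paragraph (n): (n) applies — a current Annual Approval is held. Exception (c) does not apply.
All of (d)'s requirements are met (assessed value is $150,000, below the $154,500 limit; the number of pages in the record is 136, below the 138 limit). However, paragraph (o) must be considered: (o) is engaged — a current Standing Notice is held. (d) is therefore removed.
Exception (e) fails — the audit contains only operational data.
No exception displaces § 83.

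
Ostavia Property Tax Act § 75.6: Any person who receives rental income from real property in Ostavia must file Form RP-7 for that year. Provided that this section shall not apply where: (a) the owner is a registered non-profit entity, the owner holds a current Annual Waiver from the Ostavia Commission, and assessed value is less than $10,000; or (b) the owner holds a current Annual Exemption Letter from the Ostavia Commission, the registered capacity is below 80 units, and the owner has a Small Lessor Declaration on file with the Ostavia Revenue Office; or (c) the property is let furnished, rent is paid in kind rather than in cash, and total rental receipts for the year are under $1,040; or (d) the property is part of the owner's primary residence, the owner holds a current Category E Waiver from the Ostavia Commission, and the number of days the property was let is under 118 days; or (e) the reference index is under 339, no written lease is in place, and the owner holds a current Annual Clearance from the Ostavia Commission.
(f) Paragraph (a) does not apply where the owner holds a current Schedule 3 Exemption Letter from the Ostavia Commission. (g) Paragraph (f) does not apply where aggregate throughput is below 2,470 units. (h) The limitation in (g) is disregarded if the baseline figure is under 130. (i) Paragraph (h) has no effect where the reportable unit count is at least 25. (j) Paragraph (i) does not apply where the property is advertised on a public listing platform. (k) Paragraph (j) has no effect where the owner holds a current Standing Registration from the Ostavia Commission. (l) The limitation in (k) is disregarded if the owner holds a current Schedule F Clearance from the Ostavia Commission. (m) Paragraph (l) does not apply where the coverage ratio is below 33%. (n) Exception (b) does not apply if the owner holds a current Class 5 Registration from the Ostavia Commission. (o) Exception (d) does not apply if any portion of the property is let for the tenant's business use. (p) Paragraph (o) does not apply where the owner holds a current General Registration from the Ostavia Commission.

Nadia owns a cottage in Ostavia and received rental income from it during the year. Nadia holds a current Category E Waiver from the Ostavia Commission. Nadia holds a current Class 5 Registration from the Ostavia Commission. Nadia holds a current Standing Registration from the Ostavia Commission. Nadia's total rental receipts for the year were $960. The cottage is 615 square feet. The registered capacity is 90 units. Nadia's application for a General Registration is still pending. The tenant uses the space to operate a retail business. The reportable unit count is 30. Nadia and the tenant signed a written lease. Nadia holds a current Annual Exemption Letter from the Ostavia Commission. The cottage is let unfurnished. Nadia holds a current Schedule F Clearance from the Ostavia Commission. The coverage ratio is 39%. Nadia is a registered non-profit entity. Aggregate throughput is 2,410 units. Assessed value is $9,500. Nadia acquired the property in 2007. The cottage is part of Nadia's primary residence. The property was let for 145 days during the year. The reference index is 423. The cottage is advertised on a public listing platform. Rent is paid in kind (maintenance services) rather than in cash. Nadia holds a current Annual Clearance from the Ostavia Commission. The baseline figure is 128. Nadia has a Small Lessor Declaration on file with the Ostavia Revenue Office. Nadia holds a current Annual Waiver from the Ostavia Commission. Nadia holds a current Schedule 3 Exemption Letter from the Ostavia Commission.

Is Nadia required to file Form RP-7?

Yes — Nadia must file Form RP-7.

Exception (a) is satisfied on its face — Nadia is a registered non-profit; a current Annual Waiver is held; assessed value is $9,500, less than the $10,000 limit. However, paragraphs (f)–(m) must be considered: (f) operates against (a): a current Schedule 3 Exemption Letter is held. (g) applies (aggregate throughput is 2,410 units, below the 2,470 units limit), but is itself disapplied by (h): (h) operates against (g): the baseline figure is 128, under the 130 limit. (i) operates (the reportable unit count is 30, meeting the 25 threshold), but is set aside by (j): (j) operates against (i): the property is publicly advertised. (k) would limit (j) — a current Standing Registration is held — but (l) sets (k) aside: (l) operates against (k): a current Schedule F Clearance is held. (m) is not triggered (the coverage ratio is 39%, not below 33%), so (l) stands. Exception (a) does not apply.
Exception (b) does not apply: the registered capacity is 90 units, not below 80 units.
Exception (c) does not apply: the property is let unfurnished.
Exception (d) fails — the number of days the property was let is 145 days, not under 118 days.
Exception (e) requires that the reference index is under 339; but the reference index is 423, not under 339, so (e) is unavailable.
Every exception is unavailable, so the rule governs.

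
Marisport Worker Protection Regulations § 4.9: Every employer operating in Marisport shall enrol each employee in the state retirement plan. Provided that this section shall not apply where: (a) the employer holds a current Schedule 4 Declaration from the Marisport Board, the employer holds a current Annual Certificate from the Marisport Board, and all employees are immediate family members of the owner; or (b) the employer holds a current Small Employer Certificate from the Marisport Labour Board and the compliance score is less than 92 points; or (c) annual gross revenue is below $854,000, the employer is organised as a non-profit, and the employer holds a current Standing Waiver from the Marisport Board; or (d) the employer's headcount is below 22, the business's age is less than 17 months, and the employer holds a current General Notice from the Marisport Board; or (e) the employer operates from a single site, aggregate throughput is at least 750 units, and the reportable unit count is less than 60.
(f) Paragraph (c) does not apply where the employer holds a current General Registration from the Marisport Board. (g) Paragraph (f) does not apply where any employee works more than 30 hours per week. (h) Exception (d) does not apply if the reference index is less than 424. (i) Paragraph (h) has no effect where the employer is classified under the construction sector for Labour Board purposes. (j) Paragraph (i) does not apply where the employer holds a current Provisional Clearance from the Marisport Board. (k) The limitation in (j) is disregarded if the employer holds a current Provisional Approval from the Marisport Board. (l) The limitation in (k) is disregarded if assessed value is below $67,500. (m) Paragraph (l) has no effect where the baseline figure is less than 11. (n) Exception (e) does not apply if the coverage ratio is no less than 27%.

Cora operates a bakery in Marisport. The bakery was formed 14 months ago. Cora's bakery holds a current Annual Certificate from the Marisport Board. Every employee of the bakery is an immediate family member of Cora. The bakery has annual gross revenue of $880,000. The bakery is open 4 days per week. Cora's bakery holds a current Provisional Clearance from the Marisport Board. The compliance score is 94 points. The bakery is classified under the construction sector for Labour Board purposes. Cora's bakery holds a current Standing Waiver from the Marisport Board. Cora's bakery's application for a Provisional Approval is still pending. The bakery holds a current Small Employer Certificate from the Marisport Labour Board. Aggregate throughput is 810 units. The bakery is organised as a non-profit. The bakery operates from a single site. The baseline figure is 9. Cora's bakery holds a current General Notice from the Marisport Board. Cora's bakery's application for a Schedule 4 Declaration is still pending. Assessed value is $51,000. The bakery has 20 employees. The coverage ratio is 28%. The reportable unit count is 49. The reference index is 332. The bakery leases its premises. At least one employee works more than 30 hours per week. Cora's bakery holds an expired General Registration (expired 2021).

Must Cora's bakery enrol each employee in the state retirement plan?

Yes — Cora's bakery must enrol each employee in the state retirement plan.

Exception (a) fails — the Schedule 4 Declaration is not current.
Exception (b) fails — the compliance score is 94 points, not less than 92 points.
Exception (c) requires that annual gross revenue is below $854,000; but annual gross revenue is $880,000, not below $854,000, so (c) is unavailable.
All of (d)'s requirements are met (the employer's headcount is 20, below the 22 limit; the business's age is 14 months, less than the 17 months limit; a current General Notice is held). Turning to paragraphs (h)–(m): (h) operates against (d): the reference index is 332, less than the 424 limit. (i) applies (the bakery is classified under the construction sector), but is overridden by (j): (j) operates — a current Provisional Clearance is held. (k), which would lift (j), is not engaged — no current Provisional Approval is held. (d) is therefore removed.
All of (e)'s requirements are met (the employer operates from a single site; aggregate throughput is 810 units, meeting the 750 units threshold; the reportable unit count is 49, less than the 60 limit). But: (n) applies — the coverage ratio is 28%, meeting the 27% threshold. Exception (e) does not apply.
None of the exceptions is available; § 4.9 applies in full.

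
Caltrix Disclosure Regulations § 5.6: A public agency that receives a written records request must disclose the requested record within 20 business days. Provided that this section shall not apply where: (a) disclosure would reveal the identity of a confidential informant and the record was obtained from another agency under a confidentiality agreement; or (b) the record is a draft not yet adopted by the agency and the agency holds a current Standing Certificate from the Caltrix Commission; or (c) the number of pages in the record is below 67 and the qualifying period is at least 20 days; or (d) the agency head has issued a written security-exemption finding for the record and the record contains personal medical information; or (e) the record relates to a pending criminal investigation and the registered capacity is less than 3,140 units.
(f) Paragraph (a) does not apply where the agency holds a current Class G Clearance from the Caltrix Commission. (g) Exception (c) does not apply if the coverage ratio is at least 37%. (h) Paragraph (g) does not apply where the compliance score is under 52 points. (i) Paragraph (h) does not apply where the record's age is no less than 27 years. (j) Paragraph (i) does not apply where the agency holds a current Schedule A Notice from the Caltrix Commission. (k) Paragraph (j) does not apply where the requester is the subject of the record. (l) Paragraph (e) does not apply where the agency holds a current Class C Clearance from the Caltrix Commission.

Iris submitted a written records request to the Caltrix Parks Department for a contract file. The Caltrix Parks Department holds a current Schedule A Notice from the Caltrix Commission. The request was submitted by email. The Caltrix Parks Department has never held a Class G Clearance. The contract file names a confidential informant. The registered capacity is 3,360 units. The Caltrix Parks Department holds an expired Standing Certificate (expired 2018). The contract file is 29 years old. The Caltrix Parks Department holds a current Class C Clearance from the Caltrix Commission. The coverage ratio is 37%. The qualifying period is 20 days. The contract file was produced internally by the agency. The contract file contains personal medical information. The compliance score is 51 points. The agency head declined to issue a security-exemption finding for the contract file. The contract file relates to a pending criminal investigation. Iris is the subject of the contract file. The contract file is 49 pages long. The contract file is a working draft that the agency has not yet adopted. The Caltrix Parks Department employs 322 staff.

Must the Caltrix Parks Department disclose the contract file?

Exception (a) fails — the contract file was produced internally.
Exception (b) does not apply: there is no Standing Certificate in force.
Exception (c) is satisfied on its face — the number of pages in the record is 49, below the 67 limit; the qualifying period is 20 days, meeting the 20 days threshold. However, paragraphs (g)–(k) must be considered: (g) operates against (c): the coverage ratio is 37%, meeting the 37% threshold. (h) operates (the compliance score is 51 points, under the 52 points limit), but is itself disapplied by (i): (i) operates against (h): the record's age is 29 years, meeting the 27 years threshold. (j) is engaged (a current Schedule A Notice is held), but is itself disapplied by (k): (k) operates — Iris is the subject of the contract file. So (c) is unavailable.
Exception (d) fails — the agency head declined to issue a security-exemption finding.
Exception (e) requires that the registered capacity is less than 3,140 units; but the registered capacity is 3,360 units, not less than 3,140 units, so (e) is unavailable.
No exception is made out. the Caltrix Parks Department falls within the general rule.

Yes — the Caltrix Parks Department must disclose the contract file.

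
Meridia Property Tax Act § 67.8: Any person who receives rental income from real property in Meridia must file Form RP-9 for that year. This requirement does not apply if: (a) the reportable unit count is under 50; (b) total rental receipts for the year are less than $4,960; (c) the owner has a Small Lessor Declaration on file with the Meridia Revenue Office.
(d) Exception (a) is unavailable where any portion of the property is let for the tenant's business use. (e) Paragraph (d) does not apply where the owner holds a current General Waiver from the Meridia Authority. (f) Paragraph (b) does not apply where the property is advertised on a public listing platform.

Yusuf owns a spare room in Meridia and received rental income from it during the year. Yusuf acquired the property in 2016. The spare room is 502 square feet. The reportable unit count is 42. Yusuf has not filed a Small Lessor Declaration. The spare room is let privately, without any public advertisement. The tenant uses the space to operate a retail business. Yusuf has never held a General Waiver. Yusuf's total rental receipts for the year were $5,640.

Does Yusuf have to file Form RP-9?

Exception (a): the reportable unit count is 42, under the 50 limit — every condition holds. But: (d) operates against (a): the space is let for business use. (e) is not engaged (there is no General Waiver in force), so (d) stands. So (a) is unavailable.
Exception (b) does not apply: total rental receipts for the year are $5,640, not less than $4,960.
Exception (c) fails — no Small Lessor Declaration is on file.
No exception applies. The general rule governs.

Yes — Yusuf must file Form RP-9.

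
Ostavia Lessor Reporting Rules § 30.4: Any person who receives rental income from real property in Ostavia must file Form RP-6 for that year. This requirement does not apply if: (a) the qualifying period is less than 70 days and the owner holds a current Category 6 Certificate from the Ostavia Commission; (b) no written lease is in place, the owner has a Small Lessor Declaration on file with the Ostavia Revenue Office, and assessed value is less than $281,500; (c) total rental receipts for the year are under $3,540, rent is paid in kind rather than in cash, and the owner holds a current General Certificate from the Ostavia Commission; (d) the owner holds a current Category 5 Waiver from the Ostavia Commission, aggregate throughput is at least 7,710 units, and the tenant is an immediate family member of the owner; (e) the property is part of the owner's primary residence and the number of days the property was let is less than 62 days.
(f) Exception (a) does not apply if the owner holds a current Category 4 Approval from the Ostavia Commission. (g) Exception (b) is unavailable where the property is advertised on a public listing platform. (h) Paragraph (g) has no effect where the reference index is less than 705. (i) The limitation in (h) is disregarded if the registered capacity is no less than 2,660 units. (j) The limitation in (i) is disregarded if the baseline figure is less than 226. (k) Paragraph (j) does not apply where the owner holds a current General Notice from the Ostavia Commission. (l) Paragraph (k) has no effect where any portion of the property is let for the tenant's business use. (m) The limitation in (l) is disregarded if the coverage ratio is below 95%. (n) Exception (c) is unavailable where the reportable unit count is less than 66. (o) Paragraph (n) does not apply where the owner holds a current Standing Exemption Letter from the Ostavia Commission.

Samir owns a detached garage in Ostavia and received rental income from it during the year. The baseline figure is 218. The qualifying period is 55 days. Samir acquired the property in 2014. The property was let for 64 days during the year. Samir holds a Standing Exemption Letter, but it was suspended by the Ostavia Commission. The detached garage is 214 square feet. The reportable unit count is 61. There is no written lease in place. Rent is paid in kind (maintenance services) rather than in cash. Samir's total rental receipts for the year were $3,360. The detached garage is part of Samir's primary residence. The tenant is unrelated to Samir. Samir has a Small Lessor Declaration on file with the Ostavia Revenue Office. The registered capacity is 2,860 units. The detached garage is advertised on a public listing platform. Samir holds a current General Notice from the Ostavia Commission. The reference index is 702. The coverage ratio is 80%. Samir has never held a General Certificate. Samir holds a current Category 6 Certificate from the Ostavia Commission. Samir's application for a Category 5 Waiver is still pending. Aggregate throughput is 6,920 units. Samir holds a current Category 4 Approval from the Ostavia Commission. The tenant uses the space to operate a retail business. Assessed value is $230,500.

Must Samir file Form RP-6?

Exception (a)'s conditions are all satisfied: the qualifying period is 55 days, less than the 70 days limit; a current Category 6 Certificate is held. But applying paragraph (f): (f) is triggered — a current Category 4 Approval is held. (a) is therefore removed.
All of (b)'s requirements are met (there is no written lease; a Small Lessor Declaration is on file; assessed value is $230,500, less than the $281,500 limit). However, paragraphs (g)–(m) must be considered: (g) is engaged — the property is publicly advertised. (h) would limit (g) — the reference index is 702, less than the 705 limit — but (i) sets (h) aside: (i) operates against (h): the registered capacity is 2,860 units, meeting the 2,660 units threshold. (j) would limit (i) — the baseline figure is 218, less than the 226 limit — but (k) sets (j) aside: (k) operates — a current General Notice is held. (l) is triggered (the space is let for business use), but is set aside by (m): (m) is engaged — the coverage ratio is 80%, below the 95% limit. So (b) is unavailable.
Exception (c) requires that the owner holds a current General Certificate from the Ostavia Commission; but the General Certificate is not current, so (c) is unavailable.
Exception (d) requires that the owner holds a current Category 5 Waiver from the Ostavia Commission; but the Category 5 Waiver is not current, so (d) is unavailable.
Exception (e) requires that the number of days the property was let is less than 62 days; but the number of days the property was let is 64 days, not less than 62 days, so (e) is unavailable.
None of the exceptions is available; § 30.4 applies in full.

Yes — Samir must file Form RP-6.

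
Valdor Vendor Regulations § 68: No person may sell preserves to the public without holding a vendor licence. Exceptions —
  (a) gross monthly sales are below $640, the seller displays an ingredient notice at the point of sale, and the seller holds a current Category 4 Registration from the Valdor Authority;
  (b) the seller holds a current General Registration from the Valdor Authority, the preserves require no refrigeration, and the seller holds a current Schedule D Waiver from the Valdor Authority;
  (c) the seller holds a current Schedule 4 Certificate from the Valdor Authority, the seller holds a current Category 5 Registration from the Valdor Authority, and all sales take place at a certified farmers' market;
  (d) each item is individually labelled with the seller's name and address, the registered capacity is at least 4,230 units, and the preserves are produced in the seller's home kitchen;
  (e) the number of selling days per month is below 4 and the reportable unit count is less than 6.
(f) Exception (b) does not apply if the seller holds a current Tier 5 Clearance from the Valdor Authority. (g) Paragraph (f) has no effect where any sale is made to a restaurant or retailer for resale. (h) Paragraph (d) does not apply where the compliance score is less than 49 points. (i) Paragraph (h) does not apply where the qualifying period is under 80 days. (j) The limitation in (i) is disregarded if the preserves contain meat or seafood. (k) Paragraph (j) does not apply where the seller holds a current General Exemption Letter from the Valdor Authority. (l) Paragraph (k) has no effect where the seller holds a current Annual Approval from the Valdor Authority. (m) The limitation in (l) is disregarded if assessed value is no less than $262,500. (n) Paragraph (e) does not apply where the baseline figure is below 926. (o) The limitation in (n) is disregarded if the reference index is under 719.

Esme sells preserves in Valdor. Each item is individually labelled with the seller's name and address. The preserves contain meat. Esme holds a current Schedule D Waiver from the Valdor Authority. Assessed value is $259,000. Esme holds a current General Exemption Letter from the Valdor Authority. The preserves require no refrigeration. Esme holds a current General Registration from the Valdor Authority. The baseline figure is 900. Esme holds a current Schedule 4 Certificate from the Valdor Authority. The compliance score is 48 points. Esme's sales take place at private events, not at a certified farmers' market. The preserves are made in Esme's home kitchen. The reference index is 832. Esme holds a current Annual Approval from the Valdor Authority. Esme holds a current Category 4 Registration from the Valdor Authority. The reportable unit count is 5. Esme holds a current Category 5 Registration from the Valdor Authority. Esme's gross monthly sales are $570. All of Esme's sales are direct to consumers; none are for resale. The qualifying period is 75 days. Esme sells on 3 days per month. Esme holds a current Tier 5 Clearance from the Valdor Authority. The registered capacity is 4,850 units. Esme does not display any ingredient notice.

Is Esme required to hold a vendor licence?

Yes — Esme must hold a vendor licence.

Exception (a) fails — no ingredient notice is displayed.
Exception (b) is satisfied on its face — a current General Registration is held; the preserves are shelf-stable; a current Schedule D Waiver is held. However, paragraphs (f)–(g) must be considered: (f) operates against (b): a current Tier 5 Clearance is held. (g) does not operate here (no sales are for resale), so (f) stands. Exception (b) does not apply.
Exception (c) requires that all sales take place at a certified farmers' market; but sales are at private events, not a certified farmers' market, so (c) is unavailable.
All of (d)'s requirements are met (items are individually labelled; the registered capacity is 4,850 units, meeting the 4,230 units threshold; the preserves are home-kitchen produced). However, paragraphs (h)–(m) must be considered: (h) operates — the compliance score is 48 points, less than the 49 points limit. (i) applies (the qualifying period is 75 days, under the 80 days limit), but is displaced by (j): (j) operates against (i): the preserves contain meat. (k) would limit (j) — a current General Exemption Letter is held — but (l) sets (k) aside: (l) applies — a current Annual Approval is held. (m), which would lift (l), is not triggered — assessed value is $259,000, short of $262,500. So (d) is unavailable.
Exception (e): the number of selling days per month is 3, below the 4 limit; the reportable unit count is 5, less than the 6 limit — every condition holds. Turning to paragraphs (n)–(o): (n) applies — the baseline figure is 900, below the 926 limit. (o) is inapplicable (the reference index is 832, not under 719), so (n) stands. (e) is therefore removed.
None of the exceptions is available; § 68 applies in full.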